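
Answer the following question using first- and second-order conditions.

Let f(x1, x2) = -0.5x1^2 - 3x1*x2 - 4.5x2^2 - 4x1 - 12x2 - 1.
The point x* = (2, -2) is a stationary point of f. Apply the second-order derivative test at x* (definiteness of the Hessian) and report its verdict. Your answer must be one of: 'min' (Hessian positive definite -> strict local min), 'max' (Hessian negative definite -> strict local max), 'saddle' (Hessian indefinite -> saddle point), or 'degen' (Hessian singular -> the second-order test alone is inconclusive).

Compute the Hessian H = grad^2 f:
  H = [[-1, -3], [-3, -9]]
Verify stationarity: grad f(x*) = H x* + g = (0, 0).
Eigenvalues of H: -10, 0.
H has a zero eigenvalue (singular; negative semidefinite but not definite), so H is neither positive definite, negative definite, nor indefinite. The second-order test alone is inconclusive -> degen.
(Indeed, f is constant along the null direction of H through x*, so x* is not a strict local extremum.)

degen


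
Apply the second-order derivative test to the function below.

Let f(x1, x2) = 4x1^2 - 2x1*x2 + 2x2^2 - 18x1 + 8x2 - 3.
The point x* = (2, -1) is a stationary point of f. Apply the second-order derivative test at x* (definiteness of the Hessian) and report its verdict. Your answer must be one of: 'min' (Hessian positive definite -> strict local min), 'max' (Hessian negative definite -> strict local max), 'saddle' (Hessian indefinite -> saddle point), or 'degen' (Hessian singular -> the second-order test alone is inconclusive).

Compute the Hessian H = grad^2 f:
  H = [[8, -2], [-2, 4]]
Verify stationarity: grad f(x*) = H x* + g = (0, 0).
Eigenvalues of H: 3.1716, 8.8284.
Both eigenvalues > 0, so H is positive definite -> x* is a strict local min.

min


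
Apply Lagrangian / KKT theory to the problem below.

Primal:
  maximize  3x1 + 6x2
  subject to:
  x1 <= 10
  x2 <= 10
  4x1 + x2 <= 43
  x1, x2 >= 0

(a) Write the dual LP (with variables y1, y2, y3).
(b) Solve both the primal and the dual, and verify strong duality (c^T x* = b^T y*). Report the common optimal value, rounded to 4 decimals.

The standard primal-dual pair for 'max c^T x s.t. A x <= b, x >= 0' is:
  Dual:  min b^T y  s.t.  A^T y >= c,  y >= 0.

So the dual LP is:
  minimize  10y1 + 10y2 + 43y3
  subject to:
    y1 + 4y3 >= 3
    y2 + y3 >= 6
    y1, y2, y3 >= 0

Solving the primal: x* = (8.25, 10).
  primal value c^T x* = 84.75.
Solving the dual: y* = (0, 5.25, 0.75).
  dual value b^T y* = 84.75.
Strong duality: c^T x* = b^T y*. Confirmed.

84.75


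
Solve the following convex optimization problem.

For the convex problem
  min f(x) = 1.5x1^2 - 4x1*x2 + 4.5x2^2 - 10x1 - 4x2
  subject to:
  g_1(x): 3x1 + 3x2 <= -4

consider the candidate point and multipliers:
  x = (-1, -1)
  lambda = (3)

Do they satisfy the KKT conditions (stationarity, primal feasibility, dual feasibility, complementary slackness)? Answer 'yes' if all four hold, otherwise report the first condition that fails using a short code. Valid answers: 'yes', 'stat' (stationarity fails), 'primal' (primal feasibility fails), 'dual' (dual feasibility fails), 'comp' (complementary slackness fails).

Gradient of f: grad f(x) = Q x + c = (-9, -9)
Constraint values g_i(x) = a_i^T x - b_i:
  g_1((-1, -1)) = -2
Stationarity residual: grad f(x) + sum_i lambda_i a_i = (0, 0)
  -> stationarity OK
Primal feasibility (all g_i <= 0): OK
Dual feasibility (all lambda_i >= 0): OK
Complementary slackness (lambda_i * g_i(x) = 0 for all i): FAILS

Verdict: the first failing condition is complementary_slackness -> comp.

comp


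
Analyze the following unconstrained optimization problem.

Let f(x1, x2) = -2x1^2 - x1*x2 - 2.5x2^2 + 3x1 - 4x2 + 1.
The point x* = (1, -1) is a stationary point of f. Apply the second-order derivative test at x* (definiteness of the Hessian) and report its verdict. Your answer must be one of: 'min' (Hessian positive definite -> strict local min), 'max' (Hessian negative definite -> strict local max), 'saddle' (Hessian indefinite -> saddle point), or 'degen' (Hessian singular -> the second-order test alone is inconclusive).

Compute the Hessian H = grad^2 f:
  H = [[-4, -1], [-1, -5]]
Verify stationarity: grad f(x*) = H x* + g = (0, 0).
Eigenvalues of H: -5.618, -3.382.
Both eigenvalues < 0, so H is negative definite -> x* is a strict local max.

max


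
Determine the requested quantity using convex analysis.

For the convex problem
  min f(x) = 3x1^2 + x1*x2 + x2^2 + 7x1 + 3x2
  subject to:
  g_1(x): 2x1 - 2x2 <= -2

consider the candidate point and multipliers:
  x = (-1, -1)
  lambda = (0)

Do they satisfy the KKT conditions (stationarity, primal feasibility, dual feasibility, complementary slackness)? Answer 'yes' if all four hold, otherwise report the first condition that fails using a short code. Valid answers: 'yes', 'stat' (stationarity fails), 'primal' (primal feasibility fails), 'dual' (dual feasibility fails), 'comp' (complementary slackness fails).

Gradient of f: grad f(x) = Q x + c = (0, 0)
Constraint values g_i(x) = a_i^T x - b_i:
  g_1((-1, -1)) = 2
Stationarity residual: grad f(x) + sum_i lambda_i a_i = (0, 0)
  -> stationarity OK
Primal feasibility (all g_i <= 0): FAILS
Dual feasibility (all lambda_i >= 0): OK
Complementary slackness (lambda_i * g_i(x) = 0 for all i): OK

Verdict: the first failing condition is primal_feasibility -> primal.

primal


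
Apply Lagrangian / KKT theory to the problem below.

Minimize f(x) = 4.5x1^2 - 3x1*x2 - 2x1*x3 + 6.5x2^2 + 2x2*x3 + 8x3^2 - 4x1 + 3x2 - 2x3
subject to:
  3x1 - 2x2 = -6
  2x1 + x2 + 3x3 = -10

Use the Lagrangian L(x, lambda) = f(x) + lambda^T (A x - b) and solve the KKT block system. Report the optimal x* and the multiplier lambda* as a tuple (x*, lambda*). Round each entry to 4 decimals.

Form the Lagrangian:
  L(x, lambda) = (1/2) x^T Q x + c^T x + lambda^T (A x - b)
Stationarity (grad_x L = 0): Q x + c + A^T lambda = 0.
Primal feasibility: A x = b.

This gives the KKT block system:
  [ Q   A^T ] [ x     ]   [-c ]
  [ A    0  ] [ lambda ] = [ b ]

Solving the linear system:
  x*      = (-2.5031, -0.7547, -1.413)
  lambda* = (2.4546, 7.0371)
  f(x*)   = 47.8366

x* = (-2.5031, -0.7547, -1.413), lambda* = (2.4546, 7.0371)


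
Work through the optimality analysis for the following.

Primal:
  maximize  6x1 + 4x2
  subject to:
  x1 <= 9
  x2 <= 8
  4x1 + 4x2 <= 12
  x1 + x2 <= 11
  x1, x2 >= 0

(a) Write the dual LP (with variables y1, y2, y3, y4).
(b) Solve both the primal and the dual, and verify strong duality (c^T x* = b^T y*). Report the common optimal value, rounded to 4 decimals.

The standard primal-dual pair for 'max c^T x s.t. A x <= b, x >= 0' is:
  Dual:  min b^T y  s.t.  A^T y >= c,  y >= 0.

So the dual LP is:
  minimize  9y1 + 8y2 + 12y3 + 11y4
  subject to:
    y1 + 4y3 + y4 >= 6
    y2 + 4y3 + y4 >= 4
    y1, y2, y3, y4 >= 0

Solving the primal: x* = (3, 0).
  primal value c^T x* = 18.
Solving the dual: y* = (0, 0, 1.5, 0).
  dual value b^T y* = 18.
Strong duality: c^T x* = b^T y*. Confirmed.

18


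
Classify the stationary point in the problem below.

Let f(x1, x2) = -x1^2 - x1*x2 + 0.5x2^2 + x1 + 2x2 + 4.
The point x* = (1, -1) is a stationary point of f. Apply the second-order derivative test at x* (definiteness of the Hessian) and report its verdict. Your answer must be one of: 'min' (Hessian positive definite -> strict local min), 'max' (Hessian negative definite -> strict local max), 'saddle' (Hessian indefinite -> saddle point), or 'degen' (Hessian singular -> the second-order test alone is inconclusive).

Compute the Hessian H = grad^2 f:
  H = [[-2, -1], [-1, 1]]
Verify stationarity: grad f(x*) = H x* + g = (0, 0).
Eigenvalues of H: -2.3028, 1.3028.
Eigenvalues have mixed signs, so H is indefinite -> x* is a saddle point.

saddle


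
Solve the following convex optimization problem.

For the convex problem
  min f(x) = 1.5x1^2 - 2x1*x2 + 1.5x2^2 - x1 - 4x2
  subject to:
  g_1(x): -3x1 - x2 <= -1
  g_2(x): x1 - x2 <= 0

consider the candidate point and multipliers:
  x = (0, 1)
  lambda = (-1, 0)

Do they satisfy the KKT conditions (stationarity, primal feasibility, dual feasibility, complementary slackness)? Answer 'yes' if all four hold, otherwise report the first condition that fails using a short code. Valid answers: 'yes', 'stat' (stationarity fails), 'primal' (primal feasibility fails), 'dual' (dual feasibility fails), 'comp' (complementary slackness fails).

Gradient of f: grad f(x) = Q x + c = (-3, -1)
Constraint values g_i(x) = a_i^T x - b_i:
  g_1((0, 1)) = 0
  g_2((0, 1)) = -1
Stationarity residual: grad f(x) + sum_i lambda_i a_i = (0, 0)
  -> stationarity OK
Primal feasibility (all g_i <= 0): OK
Dual feasibility (all lambda_i >= 0): FAILS
Complementary slackness (lambda_i * g_i(x) = 0 for all i): OK

Verdict: the first failing condition is dual_feasibility -> dual.

dual


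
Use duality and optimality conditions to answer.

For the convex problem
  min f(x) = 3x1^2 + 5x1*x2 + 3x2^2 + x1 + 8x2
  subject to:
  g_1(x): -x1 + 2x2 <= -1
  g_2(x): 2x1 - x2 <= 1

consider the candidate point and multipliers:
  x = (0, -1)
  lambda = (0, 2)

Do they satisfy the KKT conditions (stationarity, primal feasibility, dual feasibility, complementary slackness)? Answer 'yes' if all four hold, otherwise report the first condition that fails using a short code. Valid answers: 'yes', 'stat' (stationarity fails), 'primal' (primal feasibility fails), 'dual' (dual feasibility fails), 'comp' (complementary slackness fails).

Gradient of f: grad f(x) = Q x + c = (-4, 2)
Constraint values g_i(x) = a_i^T x - b_i:
  g_1((0, -1)) = -1
  g_2((0, -1)) = 0
Stationarity residual: grad f(x) + sum_i lambda_i a_i = (0, 0)
  -> stationarity OK
Primal feasibility (all g_i <= 0): OK
Dual feasibility (all lambda_i >= 0): OK
Complementary slackness (lambda_i * g_i(x) = 0 for all i): OK

Verdict: yes, KKT holds.

yes


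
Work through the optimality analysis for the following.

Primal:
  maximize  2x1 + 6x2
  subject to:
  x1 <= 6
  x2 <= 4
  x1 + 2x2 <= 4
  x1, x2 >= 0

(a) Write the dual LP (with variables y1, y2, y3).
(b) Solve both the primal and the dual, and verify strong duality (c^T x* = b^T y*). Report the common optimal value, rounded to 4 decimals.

The standard primal-dual pair for 'max c^T x s.t. A x <= b, x >= 0' is:
  Dual:  min b^T y  s.t.  A^T y >= c,  y >= 0.

So the dual LP is:
  minimize  6y1 + 4y2 + 4y3
  subject to:
    y1 + y3 >= 2
    y2 + 2y3 >= 6
    y1, y2, y3 >= 0

Solving the primal: x* = (0, 2).
  primal value c^T x* = 12.
Solving the dual: y* = (0, 0, 3).
  dual value b^T y* = 12.
Strong duality: c^T x* = b^T y*. Confirmed.

12


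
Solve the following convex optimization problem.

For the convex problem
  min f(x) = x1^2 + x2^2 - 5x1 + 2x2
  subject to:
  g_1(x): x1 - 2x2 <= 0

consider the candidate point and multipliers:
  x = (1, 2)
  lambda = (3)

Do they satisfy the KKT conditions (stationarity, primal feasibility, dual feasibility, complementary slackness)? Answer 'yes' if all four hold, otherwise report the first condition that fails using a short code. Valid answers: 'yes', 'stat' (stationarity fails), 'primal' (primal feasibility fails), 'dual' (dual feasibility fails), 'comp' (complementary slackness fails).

Gradient of f: grad f(x) = Q x + c = (-3, 6)
Constraint values g_i(x) = a_i^T x - b_i:
  g_1((1, 2)) = -3
Stationarity residual: grad f(x) + sum_i lambda_i a_i = (0, 0)
  -> stationarity OK
Primal feasibility (all g_i <= 0): OK
Dual feasibility (all lambda_i >= 0): OK
Complementary slackness (lambda_i * g_i(x) = 0 for all i): FAILS

Verdict: the first failing condition is complementary_slackness -> comp.

comp


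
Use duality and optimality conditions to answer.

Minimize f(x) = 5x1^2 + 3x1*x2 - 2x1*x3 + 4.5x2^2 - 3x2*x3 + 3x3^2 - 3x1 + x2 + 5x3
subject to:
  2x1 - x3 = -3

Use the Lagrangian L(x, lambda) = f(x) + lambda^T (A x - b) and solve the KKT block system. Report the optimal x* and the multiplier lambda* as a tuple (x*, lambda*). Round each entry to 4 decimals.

Form the Lagrangian:
  L(x, lambda) = (1/2) x^T Q x + c^T x + lambda^T (A x - b)
Stationarity (grad_x L = 0): Q x + c + A^T lambda = 0.
Primal feasibility: A x = b.

This gives the KKT block system:
  [ Q   A^T ] [ x     ]   [-c ]
  [ A    0  ] [ lambda ] = [ b ]

Solving the linear system:
  x*      = (-1.3733, 0.4311, 0.2533)
  lambda* = (7.9733)
  f(x*)   = 14.8689

x* = (-1.3733, 0.4311, 0.2533), lambda* = (7.9733)


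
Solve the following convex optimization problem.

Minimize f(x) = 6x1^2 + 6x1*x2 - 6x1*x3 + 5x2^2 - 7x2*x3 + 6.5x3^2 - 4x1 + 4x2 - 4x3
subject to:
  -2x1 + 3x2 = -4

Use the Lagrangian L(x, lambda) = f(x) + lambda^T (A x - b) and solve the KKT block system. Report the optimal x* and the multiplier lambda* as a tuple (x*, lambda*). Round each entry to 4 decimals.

Form the Lagrangian:
  L(x, lambda) = (1/2) x^T Q x + c^T x + lambda^T (A x - b)
Stationarity (grad_x L = 0): Q x + c + A^T lambda = 0.
Primal feasibility: A x = b.

This gives the KKT block system:
  [ Q   A^T ] [ x     ]   [-c ]
  [ A    0  ] [ lambda ] = [ b ]

Solving the linear system:
  x*      = (0.8824, -0.7451, 0.3137)
  lambda* = (0.1176)
  f(x*)   = -3.6471

x* = (0.8824, -0.7451, 0.3137), lambda* = (0.1176)


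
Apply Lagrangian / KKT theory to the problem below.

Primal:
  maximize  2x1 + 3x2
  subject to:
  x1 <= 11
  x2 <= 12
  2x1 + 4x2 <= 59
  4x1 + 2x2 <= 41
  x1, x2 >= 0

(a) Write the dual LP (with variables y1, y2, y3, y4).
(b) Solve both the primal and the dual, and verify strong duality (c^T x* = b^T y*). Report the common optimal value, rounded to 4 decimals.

The standard primal-dual pair for 'max c^T x s.t. A x <= b, x >= 0' is:
  Dual:  min b^T y  s.t.  A^T y >= c,  y >= 0.

So the dual LP is:
  minimize  11y1 + 12y2 + 59y3 + 41y4
  subject to:
    y1 + 2y3 + 4y4 >= 2
    y2 + 4y3 + 2y4 >= 3
    y1, y2, y3, y4 >= 0

Solving the primal: x* = (4.25, 12).
  primal value c^T x* = 44.5.
Solving the dual: y* = (0, 2, 0, 0.5).
  dual value b^T y* = 44.5.
Strong duality: c^T x* = b^T y*. Confirmed.

44.5


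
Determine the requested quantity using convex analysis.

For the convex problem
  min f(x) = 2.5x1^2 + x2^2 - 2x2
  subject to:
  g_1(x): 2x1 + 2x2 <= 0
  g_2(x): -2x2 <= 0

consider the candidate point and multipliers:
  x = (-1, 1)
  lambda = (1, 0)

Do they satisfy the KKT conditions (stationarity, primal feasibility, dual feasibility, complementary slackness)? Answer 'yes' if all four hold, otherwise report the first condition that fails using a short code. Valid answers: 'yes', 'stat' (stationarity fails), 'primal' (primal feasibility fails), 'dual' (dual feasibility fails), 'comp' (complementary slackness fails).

Gradient of f: grad f(x) = Q x + c = (-5, 0)
Constraint values g_i(x) = a_i^T x - b_i:
  g_1((-1, 1)) = 0
  g_2((-1, 1)) = -2
Stationarity residual: grad f(x) + sum_i lambda_i a_i = (-3, 2)
  -> stationarity FAILS
Primal feasibility (all g_i <= 0): OK
Dual feasibility (all lambda_i >= 0): OK
Complementary slackness (lambda_i * g_i(x) = 0 for all i): OK

Verdict: the first failing condition is stationarity -> stat.

stat


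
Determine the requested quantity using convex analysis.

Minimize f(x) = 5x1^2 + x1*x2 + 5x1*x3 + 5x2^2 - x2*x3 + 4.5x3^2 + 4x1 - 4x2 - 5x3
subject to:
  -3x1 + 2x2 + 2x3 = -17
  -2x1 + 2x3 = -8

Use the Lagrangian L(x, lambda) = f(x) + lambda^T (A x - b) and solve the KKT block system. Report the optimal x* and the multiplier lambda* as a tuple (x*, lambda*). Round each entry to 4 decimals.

Form the Lagrangian:
  L(x, lambda) = (1/2) x^T Q x + c^T x + lambda^T (A x - b)
Stationarity (grad_x L = 0): Q x + c + A^T lambda = 0.
Primal feasibility: A x = b.

This gives the KKT block system:
  [ Q   A^T ] [ x     ]   [-c ]
  [ A    0  ] [ lambda ] = [ b ]

Solving the linear system:
  x*      = (2.5238, -3.2381, -1.4762)
  lambda* = (16.1905, -14.9762)
  f(x*)   = 92.9286

x* = (2.5238, -3.2381, -1.4762), lambda* = (16.1905, -14.9762)


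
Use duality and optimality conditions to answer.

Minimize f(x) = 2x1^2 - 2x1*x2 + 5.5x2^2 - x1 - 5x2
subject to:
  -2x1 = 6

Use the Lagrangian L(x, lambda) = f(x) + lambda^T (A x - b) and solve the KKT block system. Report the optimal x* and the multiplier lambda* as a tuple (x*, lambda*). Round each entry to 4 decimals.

Form the Lagrangian:
  L(x, lambda) = (1/2) x^T Q x + c^T x + lambda^T (A x - b)
Stationarity (grad_x L = 0): Q x + c + A^T lambda = 0.
Primal feasibility: A x = b.

This gives the KKT block system:
  [ Q   A^T ] [ x     ]   [-c ]
  [ A    0  ] [ lambda ] = [ b ]

Solving the linear system:
  x*      = (-3, -0.0909)
  lambda* = (-6.4091)
  f(x*)   = 20.9545

x* = (-3, -0.0909), lambda* = (-6.4091)


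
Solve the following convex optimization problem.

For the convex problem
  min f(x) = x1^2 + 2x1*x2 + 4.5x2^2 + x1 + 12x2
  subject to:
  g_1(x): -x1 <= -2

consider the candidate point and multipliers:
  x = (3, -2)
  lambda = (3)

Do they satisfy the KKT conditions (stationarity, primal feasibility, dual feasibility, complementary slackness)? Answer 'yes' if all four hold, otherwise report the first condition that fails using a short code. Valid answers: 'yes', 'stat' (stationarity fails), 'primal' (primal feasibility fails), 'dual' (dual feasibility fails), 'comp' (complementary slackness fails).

Gradient of f: grad f(x) = Q x + c = (3, 0)
Constraint values g_i(x) = a_i^T x - b_i:
  g_1((3, -2)) = -1
Stationarity residual: grad f(x) + sum_i lambda_i a_i = (0, 0)
  -> stationarity OK
Primal feasibility (all g_i <= 0): OK
Dual feasibility (all lambda_i >= 0): OK
Complementary slackness (lambda_i * g_i(x) = 0 for all i): FAILS

Verdict: the first failing condition is complementary_slackness -> comp.

comp


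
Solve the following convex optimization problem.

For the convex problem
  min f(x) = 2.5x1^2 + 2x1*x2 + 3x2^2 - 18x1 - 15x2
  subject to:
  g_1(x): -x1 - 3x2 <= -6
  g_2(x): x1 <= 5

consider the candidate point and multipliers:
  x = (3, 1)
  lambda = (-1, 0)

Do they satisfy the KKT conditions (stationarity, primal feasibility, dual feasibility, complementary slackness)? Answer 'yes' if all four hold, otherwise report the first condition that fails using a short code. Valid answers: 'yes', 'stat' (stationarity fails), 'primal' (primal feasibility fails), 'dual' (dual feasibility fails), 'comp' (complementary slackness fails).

Gradient of f: grad f(x) = Q x + c = (-1, -3)
Constraint values g_i(x) = a_i^T x - b_i:
  g_1((3, 1)) = 0
  g_2((3, 1)) = -2
Stationarity residual: grad f(x) + sum_i lambda_i a_i = (0, 0)
  -> stationarity OK
Primal feasibility (all g_i <= 0): OK
Dual feasibility (all lambda_i >= 0): FAILS
Complementary slackness (lambda_i * g_i(x) = 0 for all i): OK

Verdict: the first failing condition is dual_feasibility -> dual.

dual


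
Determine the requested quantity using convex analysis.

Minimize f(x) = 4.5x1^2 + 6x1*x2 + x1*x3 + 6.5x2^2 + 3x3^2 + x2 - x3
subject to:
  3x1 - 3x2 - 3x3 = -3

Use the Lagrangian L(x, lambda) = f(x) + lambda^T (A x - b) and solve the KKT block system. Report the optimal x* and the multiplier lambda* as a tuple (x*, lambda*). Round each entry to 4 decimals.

Form the Lagrangian:
  L(x, lambda) = (1/2) x^T Q x + c^T x + lambda^T (A x - b)
Stationarity (grad_x L = 0): Q x + c + A^T lambda = 0.
Primal feasibility: A x = b.

This gives the KKT block system:
  [ Q   A^T ] [ x     ]   [-c ]
  [ A    0  ] [ lambda ] = [ b ]

Solving the linear system:
  x*      = (-0.3416, 0.1925, 0.4658)
  lambda* = (0.4845)
  f(x*)   = 0.5901

x* = (-0.3416, 0.1925, 0.4658), lambda* = (0.4845)


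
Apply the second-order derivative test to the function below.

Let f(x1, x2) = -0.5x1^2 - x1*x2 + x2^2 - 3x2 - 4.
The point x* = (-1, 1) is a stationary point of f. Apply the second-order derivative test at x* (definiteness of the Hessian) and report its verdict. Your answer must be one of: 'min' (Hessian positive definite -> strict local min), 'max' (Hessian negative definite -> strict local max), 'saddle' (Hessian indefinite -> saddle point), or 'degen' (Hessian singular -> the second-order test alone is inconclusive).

Compute the Hessian H = grad^2 f:
  H = [[-1, -1], [-1, 2]]
Verify stationarity: grad f(x*) = H x* + g = (0, 0).
Eigenvalues of H: -1.3028, 2.3028.
Eigenvalues have mixed signs, so H is indefinite -> x* is a saddle point.

saddle


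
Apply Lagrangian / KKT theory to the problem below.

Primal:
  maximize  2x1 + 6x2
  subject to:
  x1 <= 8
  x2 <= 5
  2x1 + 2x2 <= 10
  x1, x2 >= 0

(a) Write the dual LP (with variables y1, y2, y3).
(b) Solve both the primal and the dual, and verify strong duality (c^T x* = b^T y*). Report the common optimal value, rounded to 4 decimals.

The standard primal-dual pair for 'max c^T x s.t. A x <= b, x >= 0' is:
  Dual:  min b^T y  s.t.  A^T y >= c,  y >= 0.

So the dual LP is:
  minimize  8y1 + 5y2 + 10y3
  subject to:
    y1 + 2y3 >= 2
    y2 + 2y3 >= 6
    y1, y2, y3 >= 0

Solving the primal: x* = (0, 5).
  primal value c^T x* = 30.
Solving the dual: y* = (0, 4, 1).
  dual value b^T y* = 30.
Strong duality: c^T x* = b^T y*. Confirmed.

30


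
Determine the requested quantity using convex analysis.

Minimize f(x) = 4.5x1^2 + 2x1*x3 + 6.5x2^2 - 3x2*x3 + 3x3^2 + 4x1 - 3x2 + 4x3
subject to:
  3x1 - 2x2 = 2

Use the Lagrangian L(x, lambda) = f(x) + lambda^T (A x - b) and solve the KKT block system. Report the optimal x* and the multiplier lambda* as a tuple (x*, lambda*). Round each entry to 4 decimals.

Form the Lagrangian:
  L(x, lambda) = (1/2) x^T Q x + c^T x + lambda^T (A x - b)
Stationarity (grad_x L = 0): Q x + c + A^T lambda = 0.
Primal feasibility: A x = b.

This gives the KKT block system:
  [ Q   A^T ] [ x     ]   [-c ]
  [ A    0  ] [ lambda ] = [ b ]

Solving the linear system:
  x*      = (0.4591, -0.3113, -0.9754)
  lambda* = (-2.0605)
  f(x*)   = 1.495

x* = (0.4591, -0.3113, -0.9754), lambda* = (-2.0605)


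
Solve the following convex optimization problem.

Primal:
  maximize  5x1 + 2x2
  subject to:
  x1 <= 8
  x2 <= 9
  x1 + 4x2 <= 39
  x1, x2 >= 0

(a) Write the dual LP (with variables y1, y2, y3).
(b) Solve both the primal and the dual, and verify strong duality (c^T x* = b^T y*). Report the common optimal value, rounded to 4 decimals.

The standard primal-dual pair for 'max c^T x s.t. A x <= b, x >= 0' is:
  Dual:  min b^T y  s.t.  A^T y >= c,  y >= 0.

So the dual LP is:
  minimize  8y1 + 9y2 + 39y3
  subject to:
    y1 + y3 >= 5
    y2 + 4y3 >= 2
    y1, y2, y3 >= 0

Solving the primal: x* = (8, 7.75).
  primal value c^T x* = 55.5.
Solving the dual: y* = (4.5, 0, 0.5).
  dual value b^T y* = 55.5.
Strong duality: c^T x* = b^T y*. Confirmed.

55.5


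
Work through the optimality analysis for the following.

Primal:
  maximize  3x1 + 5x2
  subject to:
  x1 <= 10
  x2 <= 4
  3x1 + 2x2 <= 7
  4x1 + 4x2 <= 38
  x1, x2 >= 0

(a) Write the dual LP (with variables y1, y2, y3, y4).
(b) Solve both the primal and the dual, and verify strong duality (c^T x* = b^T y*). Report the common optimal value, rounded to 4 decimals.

The standard primal-dual pair for 'max c^T x s.t. A x <= b, x >= 0' is:
  Dual:  min b^T y  s.t.  A^T y >= c,  y >= 0.

So the dual LP is:
  minimize  10y1 + 4y2 + 7y3 + 38y4
  subject to:
    y1 + 3y3 + 4y4 >= 3
    y2 + 2y3 + 4y4 >= 5
    y1, y2, y3, y4 >= 0

Solving the primal: x* = (0, 3.5).
  primal value c^T x* = 17.5.
Solving the dual: y* = (0, 0, 2.5, 0).
  dual value b^T y* = 17.5.
Strong duality: c^T x* = b^T y*. Confirmed.

17.5


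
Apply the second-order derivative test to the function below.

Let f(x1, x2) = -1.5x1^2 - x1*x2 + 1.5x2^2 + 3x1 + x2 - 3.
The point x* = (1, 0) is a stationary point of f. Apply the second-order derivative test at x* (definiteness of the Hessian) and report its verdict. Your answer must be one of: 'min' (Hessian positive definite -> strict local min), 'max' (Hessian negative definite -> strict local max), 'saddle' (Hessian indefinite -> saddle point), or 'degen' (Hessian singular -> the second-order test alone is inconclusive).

Compute the Hessian H = grad^2 f:
  H = [[-3, -1], [-1, 3]]
Verify stationarity: grad f(x*) = H x* + g = (0, 0).
Eigenvalues of H: -3.1623, 3.1623.
Eigenvalues have mixed signs, so H is indefinite -> x* is a saddle point.

saddle


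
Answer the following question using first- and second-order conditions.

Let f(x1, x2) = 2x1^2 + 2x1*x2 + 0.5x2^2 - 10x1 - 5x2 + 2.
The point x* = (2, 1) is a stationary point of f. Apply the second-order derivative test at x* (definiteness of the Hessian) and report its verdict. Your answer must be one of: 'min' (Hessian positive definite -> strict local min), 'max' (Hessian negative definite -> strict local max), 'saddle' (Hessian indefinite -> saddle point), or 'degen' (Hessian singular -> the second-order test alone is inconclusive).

Compute the Hessian H = grad^2 f:
  H = [[4, 2], [2, 1]]
Verify stationarity: grad f(x*) = H x* + g = (0, 0).
Eigenvalues of H: 0, 5.
H has a zero eigenvalue (singular; positive semidefinite but not definite), so H is neither positive definite, negative definite, nor indefinite. The second-order test alone is inconclusive -> degen.
(Indeed, f is constant along the null direction of H through x*, so x* is not a strict local extremum.)

degen


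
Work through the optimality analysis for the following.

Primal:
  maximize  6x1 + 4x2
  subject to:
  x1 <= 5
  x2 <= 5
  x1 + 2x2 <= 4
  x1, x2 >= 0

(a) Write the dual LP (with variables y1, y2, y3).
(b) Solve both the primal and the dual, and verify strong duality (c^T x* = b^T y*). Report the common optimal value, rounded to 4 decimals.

The standard primal-dual pair for 'max c^T x s.t. A x <= b, x >= 0' is:
  Dual:  min b^T y  s.t.  A^T y >= c,  y >= 0.

So the dual LP is:
  minimize  5y1 + 5y2 + 4y3
  subject to:
    y1 + y3 >= 6
    y2 + 2y3 >= 4
    y1, y2, y3 >= 0

Solving the primal: x* = (4, 0).
  primal value c^T x* = 24.
Solving the dual: y* = (0, 0, 6).
  dual value b^T y* = 24.
Strong duality: c^T x* = b^T y*. Confirmed.

24


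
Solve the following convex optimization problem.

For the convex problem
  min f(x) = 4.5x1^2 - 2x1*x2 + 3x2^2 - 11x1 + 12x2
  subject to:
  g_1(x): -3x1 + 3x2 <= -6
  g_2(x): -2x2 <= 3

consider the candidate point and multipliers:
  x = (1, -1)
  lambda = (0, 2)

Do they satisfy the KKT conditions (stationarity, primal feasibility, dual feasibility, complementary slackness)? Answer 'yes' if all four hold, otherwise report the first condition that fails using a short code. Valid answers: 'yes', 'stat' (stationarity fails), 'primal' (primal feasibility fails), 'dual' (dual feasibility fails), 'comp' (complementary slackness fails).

Gradient of f: grad f(x) = Q x + c = (0, 4)
Constraint values g_i(x) = a_i^T x - b_i:
  g_1((1, -1)) = 0
  g_2((1, -1)) = -1
Stationarity residual: grad f(x) + sum_i lambda_i a_i = (0, 0)
  -> stationarity OK
Primal feasibility (all g_i <= 0): OK
Dual feasibility (all lambda_i >= 0): OK
Complementary slackness (lambda_i * g_i(x) = 0 for all i): FAILS

Verdict: the first failing condition is complementary_slackness -> comp.

comp


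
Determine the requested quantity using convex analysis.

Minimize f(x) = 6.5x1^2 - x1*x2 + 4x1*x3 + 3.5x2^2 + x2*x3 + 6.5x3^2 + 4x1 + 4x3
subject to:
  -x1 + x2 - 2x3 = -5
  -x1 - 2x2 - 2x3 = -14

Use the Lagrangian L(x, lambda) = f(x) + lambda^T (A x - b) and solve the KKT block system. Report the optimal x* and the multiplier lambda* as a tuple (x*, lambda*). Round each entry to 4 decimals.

Form the Lagrangian:
  L(x, lambda) = (1/2) x^T Q x + c^T x + lambda^T (A x - b)
Stationarity (grad_x L = 0): Q x + c + A^T lambda = 0.
Primal feasibility: A x = b.

This gives the KKT block system:
  [ Q   A^T ] [ x     ]   [-c ]
  [ A    0  ] [ lambda ] = [ b ]

Solving the linear system:
  x*      = (1.0204, 3, 3.4898)
  lambda* = (10.9932, 17.2313)
  f(x*)   = 157.1224

x* = (1.0204, 3, 3.4898), lambda* = (10.9932, 17.2313)


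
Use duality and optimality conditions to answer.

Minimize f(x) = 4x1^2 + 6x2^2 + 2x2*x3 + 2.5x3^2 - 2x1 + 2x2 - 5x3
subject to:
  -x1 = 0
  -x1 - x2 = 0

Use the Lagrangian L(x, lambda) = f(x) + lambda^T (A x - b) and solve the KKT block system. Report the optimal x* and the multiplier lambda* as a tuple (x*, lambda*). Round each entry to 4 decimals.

Form the Lagrangian:
  L(x, lambda) = (1/2) x^T Q x + c^T x + lambda^T (A x - b)
Stationarity (grad_x L = 0): Q x + c + A^T lambda = 0.
Primal feasibility: A x = b.

This gives the KKT block system:
  [ Q   A^T ] [ x     ]   [-c ]
  [ A    0  ] [ lambda ] = [ b ]

Solving the linear system:
  x*      = (0, 0, 1)
  lambda* = (-6, 4)
  f(x*)   = -2.5

x* = (0, 0, 1), lambda* = (-6, 4)


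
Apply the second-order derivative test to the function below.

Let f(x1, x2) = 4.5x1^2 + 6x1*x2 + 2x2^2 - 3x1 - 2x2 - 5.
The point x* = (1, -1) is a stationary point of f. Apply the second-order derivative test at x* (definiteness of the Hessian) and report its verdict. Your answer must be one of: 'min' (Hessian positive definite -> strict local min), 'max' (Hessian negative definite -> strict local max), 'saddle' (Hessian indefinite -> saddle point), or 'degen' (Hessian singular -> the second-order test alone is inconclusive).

Compute the Hessian H = grad^2 f:
  H = [[9, 6], [6, 4]]
Verify stationarity: grad f(x*) = H x* + g = (0, 0).
Eigenvalues of H: 0, 13.
H has a zero eigenvalue (singular; positive semidefinite but not definite), so H is neither positive definite, negative definite, nor indefinite. The second-order test alone is inconclusive -> degen.
(Indeed, f is constant along the null direction of H through x*, so x* is not a strict local extremum.)

degen


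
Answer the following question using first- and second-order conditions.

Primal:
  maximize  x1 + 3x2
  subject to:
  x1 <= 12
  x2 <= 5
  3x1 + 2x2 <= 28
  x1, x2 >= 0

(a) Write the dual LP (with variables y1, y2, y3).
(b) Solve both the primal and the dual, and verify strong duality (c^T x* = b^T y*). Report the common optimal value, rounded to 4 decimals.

The standard primal-dual pair for 'max c^T x s.t. A x <= b, x >= 0' is:
  Dual:  min b^T y  s.t.  A^T y >= c,  y >= 0.

So the dual LP is:
  minimize  12y1 + 5y2 + 28y3
  subject to:
    y1 + 3y3 >= 1
    y2 + 2y3 >= 3
    y1, y2, y3 >= 0

Solving the primal: x* = (6, 5).
  primal value c^T x* = 21.
Solving the dual: y* = (0, 2.3333, 0.3333).
  dual value b^T y* = 21.
Strong duality: c^T x* = b^T y*. Confirmed.

21


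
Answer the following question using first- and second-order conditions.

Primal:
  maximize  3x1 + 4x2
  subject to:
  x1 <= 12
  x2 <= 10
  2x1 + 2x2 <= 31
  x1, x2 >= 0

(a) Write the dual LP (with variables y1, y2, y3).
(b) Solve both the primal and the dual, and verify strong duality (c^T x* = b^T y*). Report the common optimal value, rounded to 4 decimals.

The standard primal-dual pair for 'max c^T x s.t. A x <= b, x >= 0' is:
  Dual:  min b^T y  s.t.  A^T y >= c,  y >= 0.

So the dual LP is:
  minimize  12y1 + 10y2 + 31y3
  subject to:
    y1 + 2y3 >= 3
    y2 + 2y3 >= 4
    y1, y2, y3 >= 0

Solving the primal: x* = (5.5, 10).
  primal value c^T x* = 56.5.
Solving the dual: y* = (0, 1, 1.5).
  dual value b^T y* = 56.5.
Strong duality: c^T x* = b^T y*. Confirmed.

56.5


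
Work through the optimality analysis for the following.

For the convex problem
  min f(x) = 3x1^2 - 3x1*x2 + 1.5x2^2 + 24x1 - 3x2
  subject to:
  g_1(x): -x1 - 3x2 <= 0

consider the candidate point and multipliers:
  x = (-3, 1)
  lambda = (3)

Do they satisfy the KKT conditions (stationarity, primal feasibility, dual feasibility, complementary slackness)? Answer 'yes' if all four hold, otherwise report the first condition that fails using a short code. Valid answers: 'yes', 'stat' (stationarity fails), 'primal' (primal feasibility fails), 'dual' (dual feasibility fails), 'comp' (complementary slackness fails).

Gradient of f: grad f(x) = Q x + c = (3, 9)
Constraint values g_i(x) = a_i^T x - b_i:
  g_1((-3, 1)) = 0
Stationarity residual: grad f(x) + sum_i lambda_i a_i = (0, 0)
  -> stationarity OK
Primal feasibility (all g_i <= 0): OK
Dual feasibility (all lambda_i >= 0): OK
Complementary slackness (lambda_i * g_i(x) = 0 for all i): OK

Verdict: yes, KKT holds.

yes


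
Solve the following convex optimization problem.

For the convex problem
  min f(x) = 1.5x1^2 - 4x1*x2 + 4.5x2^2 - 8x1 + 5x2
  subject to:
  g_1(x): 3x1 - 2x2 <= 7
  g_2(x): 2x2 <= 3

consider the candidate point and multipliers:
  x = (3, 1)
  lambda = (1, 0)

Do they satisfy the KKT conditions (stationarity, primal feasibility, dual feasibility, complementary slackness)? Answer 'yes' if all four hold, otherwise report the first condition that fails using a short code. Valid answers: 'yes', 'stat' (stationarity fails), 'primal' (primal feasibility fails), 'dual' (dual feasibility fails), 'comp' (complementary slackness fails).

Gradient of f: grad f(x) = Q x + c = (-3, 2)
Constraint values g_i(x) = a_i^T x - b_i:
  g_1((3, 1)) = 0
  g_2((3, 1)) = -1
Stationarity residual: grad f(x) + sum_i lambda_i a_i = (0, 0)
  -> stationarity OK
Primal feasibility (all g_i <= 0): OK
Dual feasibility (all lambda_i >= 0): OK
Complementary slackness (lambda_i * g_i(x) = 0 for all i): OK

Verdict: yes, KKT holds.

yes


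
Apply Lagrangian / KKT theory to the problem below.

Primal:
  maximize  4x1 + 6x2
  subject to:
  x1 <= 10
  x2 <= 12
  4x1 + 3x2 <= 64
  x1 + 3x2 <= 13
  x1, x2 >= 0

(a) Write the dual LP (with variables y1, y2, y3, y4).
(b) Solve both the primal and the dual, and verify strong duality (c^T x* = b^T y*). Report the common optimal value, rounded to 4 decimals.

The standard primal-dual pair for 'max c^T x s.t. A x <= b, x >= 0' is:
  Dual:  min b^T y  s.t.  A^T y >= c,  y >= 0.

So the dual LP is:
  minimize  10y1 + 12y2 + 64y3 + 13y4
  subject to:
    y1 + 4y3 + y4 >= 4
    y2 + 3y3 + 3y4 >= 6
    y1, y2, y3, y4 >= 0

Solving the primal: x* = (10, 1).
  primal value c^T x* = 46.
Solving the dual: y* = (2, 0, 0, 2).
  dual value b^T y* = 46.
Strong duality: c^T x* = b^T y*. Confirmed.

46


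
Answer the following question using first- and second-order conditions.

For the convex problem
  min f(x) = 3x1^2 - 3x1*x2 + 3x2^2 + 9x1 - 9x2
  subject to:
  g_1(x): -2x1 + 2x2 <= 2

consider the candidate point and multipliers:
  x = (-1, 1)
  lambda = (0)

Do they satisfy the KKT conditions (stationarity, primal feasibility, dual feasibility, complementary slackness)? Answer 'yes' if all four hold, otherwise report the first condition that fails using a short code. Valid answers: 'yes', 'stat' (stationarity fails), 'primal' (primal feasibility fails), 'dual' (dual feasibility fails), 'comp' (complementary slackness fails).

Gradient of f: grad f(x) = Q x + c = (0, 0)
Constraint values g_i(x) = a_i^T x - b_i:
  g_1((-1, 1)) = 2
Stationarity residual: grad f(x) + sum_i lambda_i a_i = (0, 0)
  -> stationarity OK
Primal feasibility (all g_i <= 0): FAILS
Dual feasibility (all lambda_i >= 0): OK
Complementary slackness (lambda_i * g_i(x) = 0 for all i): OK

Verdict: the first failing condition is primal_feasibility -> primal.

primal


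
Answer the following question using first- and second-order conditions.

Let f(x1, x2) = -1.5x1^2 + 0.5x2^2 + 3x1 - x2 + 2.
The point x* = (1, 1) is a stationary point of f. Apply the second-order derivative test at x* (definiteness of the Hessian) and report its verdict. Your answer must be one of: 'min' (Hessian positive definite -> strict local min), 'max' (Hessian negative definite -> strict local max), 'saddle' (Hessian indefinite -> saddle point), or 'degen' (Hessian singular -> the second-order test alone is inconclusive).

Compute the Hessian H = grad^2 f:
  H = [[-3, 0], [0, 1]]
Verify stationarity: grad f(x*) = H x* + g = (0, 0).
Eigenvalues of H: -3, 1.
Eigenvalues have mixed signs, so H is indefinite -> x* is a saddle point.

saddle


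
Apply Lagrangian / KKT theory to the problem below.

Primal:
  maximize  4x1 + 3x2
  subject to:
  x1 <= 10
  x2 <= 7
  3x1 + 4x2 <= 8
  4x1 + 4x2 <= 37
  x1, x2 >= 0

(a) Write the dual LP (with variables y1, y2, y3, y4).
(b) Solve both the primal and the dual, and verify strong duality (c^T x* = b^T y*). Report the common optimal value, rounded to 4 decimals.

The standard primal-dual pair for 'max c^T x s.t. A x <= b, x >= 0' is:
  Dual:  min b^T y  s.t.  A^T y >= c,  y >= 0.

So the dual LP is:
  minimize  10y1 + 7y2 + 8y3 + 37y4
  subject to:
    y1 + 3y3 + 4y4 >= 4
    y2 + 4y3 + 4y4 >= 3
    y1, y2, y3, y4 >= 0

Solving the primal: x* = (2.6667, 0).
  primal value c^T x* = 10.6667.
Solving the dual: y* = (0, 0, 1.3333, 0).
  dual value b^T y* = 10.6667.
Strong duality: c^T x* = b^T y*. Confirmed.

10.6667


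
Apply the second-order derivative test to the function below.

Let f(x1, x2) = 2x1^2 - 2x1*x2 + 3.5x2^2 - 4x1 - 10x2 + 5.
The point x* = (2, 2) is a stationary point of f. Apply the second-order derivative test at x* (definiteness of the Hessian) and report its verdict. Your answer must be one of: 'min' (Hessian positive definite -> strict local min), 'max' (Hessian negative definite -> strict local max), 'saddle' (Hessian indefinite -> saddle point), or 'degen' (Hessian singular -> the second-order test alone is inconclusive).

Compute the Hessian H = grad^2 f:
  H = [[4, -2], [-2, 7]]
Verify stationarity: grad f(x*) = H x* + g = (0, 0).
Eigenvalues of H: 3, 8.
Both eigenvalues > 0, so H is positive definite -> x* is a strict local min.

min


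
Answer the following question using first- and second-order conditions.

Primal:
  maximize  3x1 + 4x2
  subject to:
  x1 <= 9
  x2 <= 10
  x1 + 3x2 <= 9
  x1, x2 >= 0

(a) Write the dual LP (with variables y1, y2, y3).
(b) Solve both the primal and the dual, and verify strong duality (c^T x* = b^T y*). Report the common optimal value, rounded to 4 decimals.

The standard primal-dual pair for 'max c^T x s.t. A x <= b, x >= 0' is:
  Dual:  min b^T y  s.t.  A^T y >= c,  y >= 0.

So the dual LP is:
  minimize  9y1 + 10y2 + 9y3
  subject to:
    y1 + y3 >= 3
    y2 + 3y3 >= 4
    y1, y2, y3 >= 0

Solving the primal: x* = (9, 0).
  primal value c^T x* = 27.
Solving the dual: y* = (1.6667, 0, 1.3333).
  dual value b^T y* = 27.
Strong duality: c^T x* = b^T y*. Confirmed.

27


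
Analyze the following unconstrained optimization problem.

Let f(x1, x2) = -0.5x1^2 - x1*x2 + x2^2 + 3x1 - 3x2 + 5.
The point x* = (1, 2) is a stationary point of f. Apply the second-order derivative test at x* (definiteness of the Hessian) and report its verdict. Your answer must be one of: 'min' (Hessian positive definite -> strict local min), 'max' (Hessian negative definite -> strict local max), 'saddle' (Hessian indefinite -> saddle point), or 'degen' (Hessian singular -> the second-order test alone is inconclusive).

Compute the Hessian H = grad^2 f:
  H = [[-1, -1], [-1, 2]]
Verify stationarity: grad f(x*) = H x* + g = (0, 0).
Eigenvalues of H: -1.3028, 2.3028.
Eigenvalues have mixed signs, so H is indefinite -> x* is a saddle point.

saddle


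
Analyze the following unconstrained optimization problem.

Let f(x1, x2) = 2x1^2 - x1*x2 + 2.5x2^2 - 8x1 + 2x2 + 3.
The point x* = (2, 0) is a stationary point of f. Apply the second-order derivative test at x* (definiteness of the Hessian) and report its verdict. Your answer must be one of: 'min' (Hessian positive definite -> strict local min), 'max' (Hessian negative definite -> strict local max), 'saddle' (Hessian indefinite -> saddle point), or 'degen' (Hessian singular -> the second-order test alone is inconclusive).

Compute the Hessian H = grad^2 f:
  H = [[4, -1], [-1, 5]]
Verify stationarity: grad f(x*) = H x* + g = (0, 0).
Eigenvalues of H: 3.382, 5.618.
Both eigenvalues > 0, so H is positive definite -> x* is a strict local min.

min


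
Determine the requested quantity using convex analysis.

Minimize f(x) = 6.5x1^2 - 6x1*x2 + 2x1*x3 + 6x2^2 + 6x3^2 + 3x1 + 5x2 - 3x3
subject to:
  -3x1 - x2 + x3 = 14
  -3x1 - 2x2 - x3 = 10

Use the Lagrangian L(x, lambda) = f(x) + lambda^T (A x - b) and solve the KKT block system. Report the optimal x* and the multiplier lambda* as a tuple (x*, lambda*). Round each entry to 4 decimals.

Form the Lagrangian:
  L(x, lambda) = (1/2) x^T Q x + c^T x + lambda^T (A x - b)
Stationarity (grad_x L = 0): Q x + c + A^T lambda = 0.
Primal feasibility: A x = b.

This gives the KKT block system:
  [ Q   A^T ] [ x     ]   [-c ]
  [ A    0  ] [ lambda ] = [ b ]

Solving the linear system:
  x*      = (-3.1089, -1.7822, 2.8911)
  lambda* = (-16.2277, 9.2475)
  f(x*)   = 53.901

x* = (-3.1089, -1.7822, 2.8911), lambda* = (-16.2277, 9.2475)
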